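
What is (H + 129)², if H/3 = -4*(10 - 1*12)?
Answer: 23409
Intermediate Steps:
H = 24 (H = 3*(-4*(10 - 1*12)) = 3*(-4*(10 - 12)) = 3*(-4*(-2)) = 3*8 = 24)
(H + 129)² = (24 + 129)² = 153² = 23409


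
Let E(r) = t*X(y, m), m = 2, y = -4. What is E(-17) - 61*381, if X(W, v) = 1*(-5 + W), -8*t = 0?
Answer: -23241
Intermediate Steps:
t = 0 (t = -⅛*0 = 0)
X(W, v) = -5 + W
E(r) = 0 (E(r) = 0*(-5 - 4) = 0*(-9) = 0)
E(-17) - 61*381 = 0 - 61*381 = 0 - 23241 = -23241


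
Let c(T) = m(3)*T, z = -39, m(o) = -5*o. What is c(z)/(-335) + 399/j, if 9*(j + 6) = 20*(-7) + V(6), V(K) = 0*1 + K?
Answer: -262593/12596 ≈ -20.847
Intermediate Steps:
V(K) = K (V(K) = 0 + K = K)
j = -188/9 (j = -6 + (20*(-7) + 6)/9 = -6 + (-140 + 6)/9 = -6 + (⅑)*(-134) = -6 - 134/9 = -188/9 ≈ -20.889)
c(T) = -15*T (c(T) = (-5*3)*T = -15*T)
c(z)/(-335) + 399/j = -15*(-39)/(-335) + 399/(-188/9) = 585*(-1/335) + 399*(-9/188) = -117/67 - 3591/188 = -262593/12596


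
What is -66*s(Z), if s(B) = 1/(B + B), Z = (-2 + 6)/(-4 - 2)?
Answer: 99/2 ≈ 49.500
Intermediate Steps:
Z = -⅔ (Z = 4/(-6) = 4*(-⅙) = -⅔ ≈ -0.66667)
s(B) = 1/(2*B)
-66*s(Z) = -33/(-⅔) = -33*(-3)/2 = -66*(-¾) = 99/2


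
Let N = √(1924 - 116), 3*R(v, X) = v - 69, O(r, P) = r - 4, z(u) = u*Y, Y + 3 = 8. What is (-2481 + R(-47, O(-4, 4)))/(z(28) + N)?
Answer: -264565/13344 + 7559*√113/13344 ≈ -13.805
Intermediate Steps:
Y = 5 (Y = -3 + 8 = 5)
z(u) = 5*u (z(u) = u*5 = 5*u)
O(r, P) = -4 + r
R(v, X) = -23 + v/3 (R(v, X) = (v - 69)/3 = (-69 + v)/3 = -23 + v/3)
N = 4*√113 (N = √1808 = 4*√113 ≈ 42.521)
(-2481 + R(-47, O(-4, 4)))/(z(28) + N) = (-2481 + (-23 + (⅓)*(-47)))/(5*28 + 4*√113) = (-2481 + (-23 - 47/3))/(140 + 4*√113) = (-2481 - 116/3)/(140 + 4*√113) = -7559/(3*(140 + 4*√113))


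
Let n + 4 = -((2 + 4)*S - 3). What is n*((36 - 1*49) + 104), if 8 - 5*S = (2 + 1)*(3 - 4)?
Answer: -6461/5 ≈ -1292.2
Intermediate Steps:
S = 11/5 (S = 8/5 - (2 + 1)*(3 - 4)/5 = 8/5 - 3*(-1)/5 = 8/5 - ⅕*(-3) = 8/5 + ⅗ = 11/5 ≈ 2.2000)
n = -71/5 (n = -4 - ((2 + 4)*(11/5) - 3) = -4 - (6*(11/5) - 3) = -4 - (66/5 - 3) = -4 - 1*51/5 = -4 - 51/5 = -71/5 ≈ -14.200)
n*((36 - 1*49) + 104) = -71*((36 - 1*49) + 104)/5 = -71*((36 - 49) + 104)/5 = -71*(-13 + 104)/5 = -71/5*91 = -6461/5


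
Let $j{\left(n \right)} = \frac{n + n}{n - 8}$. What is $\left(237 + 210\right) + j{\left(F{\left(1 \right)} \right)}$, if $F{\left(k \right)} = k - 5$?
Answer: $\frac{1343}{3} \approx 447.67$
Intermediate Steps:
$F{\left(k \right)} = -5 + k$ ($F{\left(k \right)} = k - 5 = -5 + k$)
$j{\left(n \right)} = \frac{2 n}{-8 + n}$
$\left(237 + 210\right) + j{\left(F{\left(1 \right)} \right)} = \left(237 + 210\right) + \frac{2 \left(-5 + 1\right)}{-8 + \left(-5 + 1\right)} = 447 + 2 \left(-4\right) \frac{1}{-8 - 4} = 447 + 2 \left(-4\right) \frac{1}{-12} = 447 + 2 \left(-4\right) \left(- \frac{1}{12}\right) = 447 + \frac{2}{3} = \frac{1343}{3}$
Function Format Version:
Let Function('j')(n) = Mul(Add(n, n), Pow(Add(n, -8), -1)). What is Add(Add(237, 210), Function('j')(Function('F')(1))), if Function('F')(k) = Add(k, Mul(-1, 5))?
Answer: Rational(1343, 3) ≈ 447.67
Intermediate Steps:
Function('F')(k) = Add(-5, k) (Function('F')(k) = Add(k, -5) = Add(-5, k))
Function('j')(n) = Mul(2, n, Pow(Add(-8, n), -1)) (Function('j')(n) = Mul(Mul(2, n), Pow(Add(-8, n), -1)) = Mul(2, n, Pow(Add(-8, n), -1)))
Add(Add(237, 210), Function('j')(Function('F')(1))) = Add(Add(237, 210), Mul(2, Add(-5, 1), Pow(Add(-8, Add(-5, 1)), -1))) = Add(447, Mul(2, -4, Pow(Add(-8, -4), -1))) = Add(447, Mul(2, -4, Pow(-12, -1))) = Add(447, Mul(2, -4, Rational(-1, 12))) = Add(447, Rational(2, 3)) = Rational(1343, 3)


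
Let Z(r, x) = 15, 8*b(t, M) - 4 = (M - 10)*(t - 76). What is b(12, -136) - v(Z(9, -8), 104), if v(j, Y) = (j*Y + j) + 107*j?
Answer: -4023/2 ≈ -2011.5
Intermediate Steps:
b(t, M) = ½ + (-76 + t)*(-10 + M)/8 (b(t, M) = ½ + ((M - 10)*(t - 76))/8 = ½ + ((-10 + M)*(-76 + t))/8 = ½ + ((-76 + t)*(-10 + M))/8 = ½ + (-76 + t)*(-10 + M)/8)
v(j, Y) = 108*j + Y*j (v(j, Y) = (Y*j + j) + 107*j = (j + Y*j) + 107*j = 108*j + Y*j)
b(12, -136) - v(Z(9, -8), 104) = (191/2 - 19/2*(-136) - 5/4*12 + (⅛)*(-136)*12) - 15*(108 + 104) = (191/2 + 1292 - 15 - 204) - 15*212 = 2337/2 - 1*3180 = 2337/2 - 3180 = -4023/2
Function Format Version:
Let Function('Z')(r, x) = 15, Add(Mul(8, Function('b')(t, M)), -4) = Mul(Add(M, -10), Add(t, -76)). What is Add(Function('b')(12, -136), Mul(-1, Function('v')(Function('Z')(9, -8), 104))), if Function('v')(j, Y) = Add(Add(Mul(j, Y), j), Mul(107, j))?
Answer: Rational(-4023, 2) ≈ -2011.5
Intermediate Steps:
Function('b')(t, M) = Add(Rational(1, 2), Mul(Rational(1, 8), Add(-76, t), Add(-10, M))) (Function('b')(t, M) = Add(Rational(1, 2), Mul(Rational(1, 8), Mul(Add(M, -10), Add(t, -76)))) = Add(Rational(1, 2), Mul(Rational(1, 8), Mul(Add(-10, M), Add(-76, t)))) = Add(Rational(1, 2), Mul(Rational(1, 8), Mul(Add(-76, t), Add(-10, M)))) = Add(Rational(1, 2), Mul(Rational(1, 8), Add(-76, t), Add(-10, M))))
Function('v')(j, Y) = Add(Mul(108, j), Mul(Y, j)) (Function('v')(j, Y) = Add(Add(Mul(Y, j), j), Mul(107, j)) = Add(Add(j, Mul(Y, j)), Mul(107, j)) = Add(Mul(108, j), Mul(Y, j)))
Add(Function('b')(12, -136), Mul(-1, Function('v')(Function('Z')(9, -8), 104))) = Add(Add(Rational(191, 2), Mul(Rational(-19, 2), -136), Mul(Rational(-5, 4), 12), Mul(Rational(1, 8), -136, 12)), Mul(-1, Mul(15, Add(108, 104)))) = Add(Add(Rational(191, 2), 1292, -15, -204), Mul(-1, Mul(15, 212))) = Add(Rational(2337, 2), Mul(-1, 3180)) = Add(Rational(2337, 2), -3180) = Rational(-4023, 2)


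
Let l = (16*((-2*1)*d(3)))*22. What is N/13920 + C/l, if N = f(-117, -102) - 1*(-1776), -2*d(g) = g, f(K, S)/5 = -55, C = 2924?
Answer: 440491/153120 ≈ 2.8768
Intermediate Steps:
f(K, S) = -275 (f(K, S) = 5*(-55) = -275)
d(g) = -g/2
N = 1501 (N = -275 - 1*(-1776) = -275 + 1776 = 1501)
l = 1056 (l = (16*((-2*1)*(-½*3)))*22 = (16*(-2*(-3/2)))*22 = (16*3)*22 = 48*22 = 1056)
N/13920 + C/l = 1501/13920 + 2924/1056 = 1501*(1/13920) + 2924*(1/1056) = 1501/13920 + 731/264 = 440491/153120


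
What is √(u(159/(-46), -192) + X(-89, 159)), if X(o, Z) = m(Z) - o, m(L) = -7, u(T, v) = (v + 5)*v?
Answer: √35986 ≈ 189.70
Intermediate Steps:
u(T, v) = v*(5 + v) (u(T, v) = (5 + v)*v = v*(5 + v))
X(o, Z) = -7 - o
√(u(159/(-46), -192) + X(-89, 159)) = √(-192*(5 - 192) + (-7 - 1*(-89))) = √(-192*(-187) + (-7 + 89)) = √(35904 + 82) = √35986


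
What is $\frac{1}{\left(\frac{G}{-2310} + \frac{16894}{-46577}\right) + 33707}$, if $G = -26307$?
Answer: $\frac{35864290}{1209273048363} \approx 2.9658 \cdot 10^{-5}$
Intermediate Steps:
$\frac{1}{\left(\frac{G}{-2310} + \frac{16894}{-46577}\right) + 33707} = \frac{1}{\left(- \frac{26307}{-2310} + \frac{16894}{-46577}\right) + 33707} = \frac{1}{\left(\left(-26307\right) \left(- \frac{1}{2310}\right) + 16894 \left(- \frac{1}{46577}\right)\right) + 33707} = \frac{1}{\left(\frac{8769}{770} - \frac{16894}{46577}\right) + 33707} = \frac{1}{\frac{395425333}{35864290} + 33707} = \frac{1}{\frac{1209273048363}{35864290}} = \frac{35864290}{1209273048363}$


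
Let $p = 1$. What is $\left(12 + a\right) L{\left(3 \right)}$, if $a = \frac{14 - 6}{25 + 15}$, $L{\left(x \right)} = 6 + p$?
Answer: $\frac{427}{5} \approx 85.4$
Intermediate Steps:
$L{\left(x \right)} = 7$ ($L{\left(x \right)} = 6 + 1 = 7$)
$a = \frac{1}{5}$ ($a = \frac{8}{40} = 8 \cdot \frac{1}{40} = \frac{1}{5} \approx 0.2$)
$\left(12 + a\right) L{\left(3 \right)} = \left(12 + \frac{1}{5}\right) 7 = \frac{61}{5} \cdot 7 = \frac{427}{5}$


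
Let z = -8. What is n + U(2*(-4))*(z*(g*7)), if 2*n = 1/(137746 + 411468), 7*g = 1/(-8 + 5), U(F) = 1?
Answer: 8787427/3295284 ≈ 2.6667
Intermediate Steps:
g = -1/21 (g = 1/(7*(-8 + 5)) = (⅐)/(-3) = (⅐)*(-⅓) = -1/21 ≈ -0.047619)
n = 1/1098428 (n = 1/(2*(137746 + 411468)) = (½)/549214 = (½)*(1/549214) = 1/1098428 ≈ 9.1039e-7)
n + U(2*(-4))*(z*(g*7)) = 1/1098428 + 1*(-(-8)*7/21) = 1/1098428 + 1*(-8*(-⅓)) = 1/1098428 + 1*(8/3) = 1/1098428 + 8/3 = 8787427/3295284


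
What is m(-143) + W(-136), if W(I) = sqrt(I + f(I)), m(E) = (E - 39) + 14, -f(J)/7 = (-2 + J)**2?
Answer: -168 + 2*I*sqrt(33361) ≈ -168.0 + 365.3*I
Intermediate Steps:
f(J) = -7*(-2 + J)**2
m(E) = -25 + E (m(E) = (-39 + E) + 14 = -25 + E)
W(I) = sqrt(I - 7*(-2 + I)**2)
m(-143) + W(-136) = (-25 - 143) + sqrt(-136 - 7*(-2 - 136)**2) = -168 + sqrt(-136 - 7*(-138)**2) = -168 + sqrt(-136 - 7*19044) = -168 + sqrt(-136 - 133308) = -168 + sqrt(-133444) = -168 + 2*I*sqrt(33361)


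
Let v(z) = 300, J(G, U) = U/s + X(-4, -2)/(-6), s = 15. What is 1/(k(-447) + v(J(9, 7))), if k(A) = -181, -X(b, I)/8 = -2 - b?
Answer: 1/119 ≈ 0.0084034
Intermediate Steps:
X(b, I) = 16 + 8*b (X(b, I) = -8*(-2 - b) = 16 + 8*b)
J(G, U) = 8/3 + U/15 (J(G, U) = U/15 + (16 + 8*(-4))/(-6) = U*(1/15) + (16 - 32)*(-⅙) = U/15 - 16*(-⅙) = U/15 + 8/3 = 8/3 + U/15)
1/(k(-447) + v(J(9, 7))) = 1/(-181 + 300) = 1/119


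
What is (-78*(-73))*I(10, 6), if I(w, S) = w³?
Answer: 5694000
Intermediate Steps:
(-78*(-73))*I(10, 6) = -78*(-73)*10³ = 5694*1000 = 5694000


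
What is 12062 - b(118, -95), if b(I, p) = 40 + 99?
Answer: 11923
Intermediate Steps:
b(I, p) = 139
12062 - b(118, -95) = 12062 - 1*139 = 12062 - 139 = 11923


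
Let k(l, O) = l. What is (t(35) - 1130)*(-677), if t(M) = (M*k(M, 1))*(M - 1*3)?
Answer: -25773390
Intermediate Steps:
t(M) = M**2*(-3 + M) (t(M) = (M*M)*(M - 1*3) = M**2*(M - 3) = M**2*(-3 + M))
(t(35) - 1130)*(-677) = (35**2*(-3 + 35) - 1130)*(-677) = (1225*32 - 1130)*(-677) = (39200 - 1130)*(-677) = 38070*(-677) = -25773390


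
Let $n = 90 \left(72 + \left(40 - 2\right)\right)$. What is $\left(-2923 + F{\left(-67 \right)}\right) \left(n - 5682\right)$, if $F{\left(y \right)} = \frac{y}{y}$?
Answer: $-12324996$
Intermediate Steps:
$F{\left(y \right)} = 1$
$n = 9900$ ($n = 90 \left(72 + 38\right) = 90 \cdot 110 = 9900$)
$\left(-2923 + F{\left(-67 \right)}\right) \left(n - 5682\right) = \left(-2923 + 1\right) \left(9900 - 5682\right) = \left(-2922\right) 4218 = -12324996$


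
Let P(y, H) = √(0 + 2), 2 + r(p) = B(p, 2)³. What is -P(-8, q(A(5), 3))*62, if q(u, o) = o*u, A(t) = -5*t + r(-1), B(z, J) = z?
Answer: -62*√2 ≈ -87.681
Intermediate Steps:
r(p) = -2 + p³
A(t) = -3 - 5*t (A(t) = -5*t + (-2 + (-1)³) = -5*t + (-2 - 1) = -5*t - 3 = -3 - 5*t)
P(y, H) = √2
-P(-8, q(A(5), 3))*62 = -√2*62 = -62*√2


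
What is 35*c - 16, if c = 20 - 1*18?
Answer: 54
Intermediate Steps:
c = 2 (c = 20 - 18 = 2)
35*c - 16 = 35*2 - 16 = 70 - 16 = 54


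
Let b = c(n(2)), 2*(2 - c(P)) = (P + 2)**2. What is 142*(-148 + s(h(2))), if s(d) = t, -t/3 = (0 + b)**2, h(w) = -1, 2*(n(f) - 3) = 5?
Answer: -9976565/32 ≈ -3.1177e+5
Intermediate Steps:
n(f) = 11/2 (n(f) = 3 + (1/2)*5 = 3 + 5/2 = 11/2)
c(P) = 2 - (2 + P)**2/2 (c(P) = 2 - (P + 2)**2/2 = 2 - (2 + P)**2/2)
b = -209/8 (b = 2 - (2 + 11/2)**2/2 = 2 - (15/2)**2/2 = 2 - 1/2*225/4 = 2 - 225/8 = -209/8 ≈ -26.125)
t = -131043/64 (t = -3*(0 - 209/8)**2 = -3*(-209/8)**2 = -3*43681/64 = -131043/64 ≈ -2047.5)
s(d) = -131043/64
142*(-148 + s(h(2))) = 142*(-148 - 131043/64) = 142*(-140515/64) = -9976565/32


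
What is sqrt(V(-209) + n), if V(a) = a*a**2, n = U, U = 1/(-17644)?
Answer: I*sqrt(710514532548447)/8822 ≈ 3021.5*I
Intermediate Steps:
U = -1/17644 ≈ -5.6677e-5
n = -1/17644 ≈ -5.6677e-5
V(a) = a**3
sqrt(V(-209) + n) = sqrt((-209)**3 - 1/17644) = sqrt(-9129329 - 1/17644) = sqrt(-161077880877/17644) = I*sqrt(710514532548447)/8822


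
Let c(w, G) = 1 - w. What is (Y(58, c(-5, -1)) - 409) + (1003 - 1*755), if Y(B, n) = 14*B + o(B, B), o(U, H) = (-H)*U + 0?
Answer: -2713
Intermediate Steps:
o(U, H) = -H*U (o(U, H) = -H*U + 0 = -H*U)
Y(B, n) = -B² + 14*B (Y(B, n) = 14*B - B*B = 14*B - B² = -B² + 14*B)
(Y(58, c(-5, -1)) - 409) + (1003 - 1*755) = (58*(14 - 1*58) - 409) + (1003 - 1*755) = (58*(14 - 58) - 409) + (1003 - 755) = (58*(-44) - 409) + 248 = (-2552 - 409) + 248 = -2961 + 248 = -2713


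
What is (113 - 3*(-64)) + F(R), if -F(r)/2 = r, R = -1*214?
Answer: 733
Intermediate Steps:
R = -214
F(r) = -2*r
(113 - 3*(-64)) + F(R) = (113 - 3*(-64)) - 2*(-214) = (113 + 192) + 428 = 305 + 428 = 733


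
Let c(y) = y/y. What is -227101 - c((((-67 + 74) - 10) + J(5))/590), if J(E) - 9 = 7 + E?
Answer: -227102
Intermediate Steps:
J(E) = 16 + E (J(E) = 9 + (7 + E) = 16 + E)
c(y) = 1
-227101 - c((((-67 + 74) - 10) + J(5))/590) = -227101 - 1*1 = -227101 - 1 = -227102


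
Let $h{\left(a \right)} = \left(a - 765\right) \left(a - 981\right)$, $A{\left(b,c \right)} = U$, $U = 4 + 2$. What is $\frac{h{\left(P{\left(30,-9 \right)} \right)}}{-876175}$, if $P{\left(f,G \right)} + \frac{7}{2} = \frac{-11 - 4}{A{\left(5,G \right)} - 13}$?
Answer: $- \frac{147555937}{171730300} \approx -0.85923$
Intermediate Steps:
$U = 6$
$A{\left(b,c \right)} = 6$
$P{\left(f,G \right)} = - \frac{19}{14}$ ($P{\left(f,G \right)} = - \frac{7}{2} + \frac{-11 - 4}{6 - 13} = - \frac{7}{2} - \frac{15}{-7} = - \frac{7}{2} - - \frac{15}{7} = - \frac{7}{2} + \frac{15}{7} = - \frac{19}{14}$)
$h{\left(a \right)} = \left(-981 + a\right) \left(-765 + a\right)$ ($h{\left(a \right)} = \left(-765 + a\right) \left(-981 + a\right) = \left(-981 + a\right) \left(-765 + a\right)$)
$\frac{h{\left(P{\left(30,-9 \right)} \right)}}{-876175} = \frac{750465 + \left(- \frac{19}{14}\right)^{2} - - \frac{16587}{7}}{-876175} = \left(750465 + \frac{361}{196} + \frac{16587}{7}\right) \left(- \frac{1}{876175}\right) = \frac{147555937}{196} \left(- \frac{1}{876175}\right) = - \frac{147555937}{171730300}$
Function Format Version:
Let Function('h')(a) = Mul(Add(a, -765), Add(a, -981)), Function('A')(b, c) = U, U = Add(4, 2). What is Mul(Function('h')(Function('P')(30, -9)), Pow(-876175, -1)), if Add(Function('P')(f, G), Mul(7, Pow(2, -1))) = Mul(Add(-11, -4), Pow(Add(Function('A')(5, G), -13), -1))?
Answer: Rational(-147555937, 171730300) ≈ -0.85923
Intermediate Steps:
U = 6
Function('A')(b, c) = 6
Function('P')(f, G) = Rational(-19, 14) (Function('P')(f, G) = Add(Rational(-7, 2), Mul(Add(-11, -4), Pow(Add(6, -13), -1))) = Add(Rational(-7, 2), Mul(-15, Pow(-7, -1))) = Add(Rational(-7, 2), Mul(-15, Rational(-1, 7))) = Add(Rational(-7, 2), Rational(15, 7)) = Rational(-19, 14))
Function('h')(a) = Mul(Add(-981, a), Add(-765, a)) (Function('h')(a) = Mul(Add(-765, a), Add(-981, a)) = Mul(Add(-981, a), Add(-765, a)))
Mul(Function('h')(Function('P')(30, -9)), Pow(-876175, -1)) = Mul(Add(750465, Pow(Rational(-19, 14), 2), Mul(-1746, Rational(-19, 14))), Pow(-876175, -1)) = Mul(Add(750465, Rational(361, 196), Rational(16587, 7)), Rational(-1, 876175)) = Mul(Rational(147555937, 196), Rational(-1, 876175)) = Rational(-147555937, 171730300)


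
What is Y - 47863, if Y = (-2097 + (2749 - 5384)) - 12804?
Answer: -65399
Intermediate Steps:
Y = -17536 (Y = (-2097 - 2635) - 12804 = -4732 - 12804 = -17536)
Y - 47863 = -17536 - 47863 = -65399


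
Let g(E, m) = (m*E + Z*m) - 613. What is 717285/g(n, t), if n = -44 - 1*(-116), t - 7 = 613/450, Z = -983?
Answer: -322778250/3703943 ≈ -87.145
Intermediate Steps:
t = 3763/450 (t = 7 + 613/450 = 3763/450 ≈ 8.3622)
n = 72 (n = -44 + 116 = 72)
g(E, m) = -613 - 983*m + E*m (g(E, m) = (m*E - 983*m) - 613 = (E*m - 983*m) - 613 = (-983*m + E*m) - 613 = -613 - 983*m + E*m)
717285/g(n, t) = 717285/(-613 - 983*3763/450 + 72*(3763/450)) = 717285/(-613 - 3699029/450 + 15052/25) = 717285/(-3703943/450) = 717285*(-450/3703943) = -322778250/3703943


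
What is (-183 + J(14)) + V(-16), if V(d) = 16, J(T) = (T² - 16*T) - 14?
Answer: -209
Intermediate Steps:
J(T) = -14 + T² - 16*T
(-183 + J(14)) + V(-16) = (-183 + (-14 + 14² - 16*14)) + 16 = (-183 + (-14 + 196 - 224)) + 16 = (-183 - 42) + 16 = -225 + 16 = -209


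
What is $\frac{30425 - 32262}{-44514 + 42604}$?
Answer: $\frac{1837}{1910} \approx 0.96178$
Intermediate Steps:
$\frac{30425 - 32262}{-44514 + 42604} = - \frac{1837}{-1910} = \left(-1837\right) \left(- \frac{1}{1910}\right) = \frac{1837}{1910}$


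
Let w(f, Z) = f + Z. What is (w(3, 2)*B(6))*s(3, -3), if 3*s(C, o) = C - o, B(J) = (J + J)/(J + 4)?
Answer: 12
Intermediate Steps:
B(J) = 2*J/(4 + J) (B(J) = (2*J)/(4 + J) = 2*J/(4 + J))
s(C, o) = -o/3 + C/3 (s(C, o) = (C - o)/3 = -o/3 + C/3)
w(f, Z) = Z + f
(w(3, 2)*B(6))*s(3, -3) = ((2 + 3)*(2*6/(4 + 6)))*(-1/3*(-3) + (1/3)*3) = (5*(2*6/10))*(1 + 1) = (5*(2*6*(1/10)))*2 = (5*(6/5))*2 = 6*2 = 12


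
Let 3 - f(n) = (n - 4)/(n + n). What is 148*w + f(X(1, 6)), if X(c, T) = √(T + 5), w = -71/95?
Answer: -20541/190 + 2*√11/11 ≈ -107.51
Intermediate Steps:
w = -71/95 (w = -71*1/95 = -71/95 ≈ -0.74737)
X(c, T) = √(5 + T)
f(n) = 3 - (-4 + n)/(2*n) (f(n) = 3 - (n - 4)/(n + n) = 3 - (-4 + n)/(2*n))
148*w + f(X(1, 6)) = 148*(-71/95) + (5/2 + 2/(√(5 + 6))) = -10508/95 + (5/2 + 2/(√11)) = -10508/95 + (5/2 + 2*(√11/11)) = -10508/95 + (5/2 + 2*√11/11) = -20541/190 + 2*√11/11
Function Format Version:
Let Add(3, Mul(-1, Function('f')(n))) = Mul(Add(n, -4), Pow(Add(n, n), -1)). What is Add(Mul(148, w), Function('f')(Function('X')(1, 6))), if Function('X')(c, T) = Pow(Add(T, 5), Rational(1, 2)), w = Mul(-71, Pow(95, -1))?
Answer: Add(Rational(-20541, 190), Mul(Rational(2, 11), Pow(11, Rational(1, 2)))) ≈ -107.51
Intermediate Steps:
w = Rational(-71, 95) (w = Mul(-71, Rational(1, 95)) = Rational(-71, 95) ≈ -0.74737)
Function('X')(c, T) = Pow(Add(5, T), Rational(1, 2))
Function('f')(n) = Add(3, Mul(Rational(-1, 2), Pow(n, -1), Add(-4, n))) (Function('f')(n) = Add(3, Mul(-1, Mul(Add(n, -4), Pow(Add(n, n), -1)))) = Add(3, Mul(-1, Mul(Add(-4, n), Pow(Mul(2, n), -1)))) = Add(3, Mul(-1, Mul(Add(-4, n), Mul(Rational(1, 2), Pow(n, -1))))) = Add(3, Mul(-1, Mul(Rational(1, 2), Pow(n, -1), Add(-4, n)))) = Add(3, Mul(Rational(-1, 2), Pow(n, -1), Add(-4, n))))
Add(Mul(148, w), Function('f')(Function('X')(1, 6))) = Add(Mul(148, Rational(-71, 95)), Add(Rational(5, 2), Mul(2, Pow(Pow(Add(5, 6), Rational(1, 2)), -1)))) = Add(Rational(-10508, 95), Add(Rational(5, 2), Mul(2, Pow(Pow(11, Rational(1, 2)), -1)))) = Add(Rational(-10508, 95), Add(Rational(5, 2), Mul(2, Mul(Rational(1, 11), Pow(11, Rational(1, 2)))))) = Add(Rational(-10508, 95), Add(Rational(5, 2), Mul(Rational(2, 11), Pow(11, Rational(1, 2))))) = Add(Rational(-20541, 190), Mul(Rational(2, 11), Pow(11, Rational(1, 2))))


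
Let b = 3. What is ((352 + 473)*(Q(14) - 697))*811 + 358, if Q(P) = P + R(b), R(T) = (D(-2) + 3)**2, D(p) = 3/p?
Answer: -1821889793/4 ≈ -4.5547e+8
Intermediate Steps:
R(T) = 9/4 (R(T) = (3/(-2) + 3)**2 = (3*(-1/2) + 3)**2 = (-3/2 + 3)**2 = (3/2)**2 = 9/4)
Q(P) = 9/4 + P (Q(P) = P + 9/4 = 9/4 + P)
((352 + 473)*(Q(14) - 697))*811 + 358 = ((352 + 473)*((9/4 + 14) - 697))*811 + 358 = (825*(65/4 - 697))*811 + 358 = (825*(-2723/4))*811 + 358 = -2246475/4*811 + 358 = -1821891225/4 + 358 = -1821889793/4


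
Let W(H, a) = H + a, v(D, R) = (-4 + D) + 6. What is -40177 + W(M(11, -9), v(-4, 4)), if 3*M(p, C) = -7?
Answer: -120544/3 ≈ -40181.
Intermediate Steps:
M(p, C) = -7/3 (M(p, C) = (⅓)*(-7) = -7/3)
v(D, R) = 2 + D
-40177 + W(M(11, -9), v(-4, 4)) = -40177 + (-7/3 + (2 - 4)) = -40177 + (-7/3 - 2) = -40177 - 13/3 = -120544/3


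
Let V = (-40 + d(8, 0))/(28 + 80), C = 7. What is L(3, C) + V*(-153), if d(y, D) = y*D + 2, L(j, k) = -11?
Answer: 257/6 ≈ 42.833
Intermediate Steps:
d(y, D) = 2 + D*y (d(y, D) = D*y + 2 = 2 + D*y)
V = -19/54 (V = (-40 + (2 + 0*8))/(28 + 80) = (-40 + (2 + 0))/108 = (-40 + 2)*(1/108) = -38*1/108 = -19/54 ≈ -0.35185)
L(3, C) + V*(-153) = -11 - 19/54*(-153) = -11 + 323/6 = 257/6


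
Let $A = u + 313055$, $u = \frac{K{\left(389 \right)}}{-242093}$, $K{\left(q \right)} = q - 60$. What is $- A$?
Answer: $- \frac{75788423786}{242093} \approx -3.1306 \cdot 10^{5}$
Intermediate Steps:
$K{\left(q \right)} = -60 + q$ ($K{\left(q \right)} = q - 60 = -60 + q$)
$u = - \frac{329}{242093}$ ($u = \frac{-60 + 389}{-242093} = 329 \left(- \frac{1}{242093}\right) = - \frac{329}{242093} \approx -0.001359$)
$A = \frac{75788423786}{242093}$ ($A = - \frac{329}{242093} + 313055 = \frac{75788423786}{242093} \approx 3.1306 \cdot 10^{5}$)
$- A = \left(-1\right) \frac{75788423786}{242093} = - \frac{75788423786}{242093}$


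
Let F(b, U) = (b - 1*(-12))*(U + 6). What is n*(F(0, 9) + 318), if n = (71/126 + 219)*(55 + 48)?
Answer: 236508085/21 ≈ 1.1262e+7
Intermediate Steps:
n = 2849495/126 (n = (71*(1/126) + 219)*103 = (71/126 + 219)*103 = (27665/126)*103 = 2849495/126 ≈ 22615.)
F(b, U) = (6 + U)*(12 + b) (F(b, U) = (b + 12)*(6 + U) = (12 + b)*(6 + U) = (6 + U)*(12 + b))
n*(F(0, 9) + 318) = 2849495*((72 + 6*0 + 12*9 + 9*0) + 318)/126 = 2849495*((72 + 0 + 108 + 0) + 318)/126 = 2849495*(180 + 318)/126 = (2849495/126)*498 = 236508085/21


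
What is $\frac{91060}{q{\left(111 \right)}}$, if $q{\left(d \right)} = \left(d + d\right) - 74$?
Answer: $\frac{22765}{37} \approx 615.27$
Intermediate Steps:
$q{\left(d \right)} = -74 + 2 d$ ($q{\left(d \right)} = 2 d - 74 = -74 + 2 d$)
$\frac{91060}{q{\left(111 \right)}} = \frac{91060}{-74 + 2 \cdot 111} = \frac{91060}{-74 + 222} = \frac{91060}{148} = 91060 \cdot \frac{1}{148} = \frac{22765}{37}$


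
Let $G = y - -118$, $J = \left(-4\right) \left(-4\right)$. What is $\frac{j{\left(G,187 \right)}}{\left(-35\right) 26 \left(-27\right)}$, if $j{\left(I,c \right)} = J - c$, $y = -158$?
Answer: $- \frac{19}{2730} \approx -0.0069597$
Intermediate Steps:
$J = 16$
$G = -40$ ($G = -158 - -118 = -158 + 118 = -40$)
$j{\left(I,c \right)} = 16 - c$
$\frac{j{\left(G,187 \right)}}{\left(-35\right) 26 \left(-27\right)} = \frac{16 - 187}{\left(-35\right) 26 \left(-27\right)} = \frac{16 - 187}{\left(-910\right) \left(-27\right)} = - \frac{171}{24570} = \left(-171\right) \frac{1}{24570} = - \frac{19}{2730}$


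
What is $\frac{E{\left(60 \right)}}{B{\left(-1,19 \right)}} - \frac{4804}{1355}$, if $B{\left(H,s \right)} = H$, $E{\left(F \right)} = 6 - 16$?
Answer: $\frac{8746}{1355} \approx 6.4546$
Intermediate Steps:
$E{\left(F \right)} = -10$ ($E{\left(F \right)} = 6 - 16 = -10$)
$\frac{E{\left(60 \right)}}{B{\left(-1,19 \right)}} - \frac{4804}{1355} = - \frac{10}{-1} - \frac{4804}{1355} = \left(-10\right) \left(-1\right) - \frac{4804}{1355} = 10 - \frac{4804}{1355} = \frac{8746}{1355}$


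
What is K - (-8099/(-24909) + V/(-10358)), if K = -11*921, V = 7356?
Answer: -1306886925560/129003711 ≈ -10131.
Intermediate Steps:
K = -10131
K - (-8099/(-24909) + V/(-10358)) = -10131 - (-8099/(-24909) + 7356/(-10358)) = -10131 - (-8099*(-1/24909) + 7356*(-1/10358)) = -10131 - (8099/24909 - 3678/5179) = -10131 - 1*(-49670581/129003711) = -10131 + 49670581/129003711 = -1306886925560/129003711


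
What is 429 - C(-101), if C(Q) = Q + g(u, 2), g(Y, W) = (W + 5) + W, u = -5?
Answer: 521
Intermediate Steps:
g(Y, W) = 5 + 2*W (g(Y, W) = (5 + W) + W = 5 + 2*W)
C(Q) = 9 + Q (C(Q) = Q + (5 + 2*2) = Q + (5 + 4) = Q + 9 = 9 + Q)
429 - C(-101) = 429 - (9 - 101) = 429 - 1*(-92) = 429 + 92 = 521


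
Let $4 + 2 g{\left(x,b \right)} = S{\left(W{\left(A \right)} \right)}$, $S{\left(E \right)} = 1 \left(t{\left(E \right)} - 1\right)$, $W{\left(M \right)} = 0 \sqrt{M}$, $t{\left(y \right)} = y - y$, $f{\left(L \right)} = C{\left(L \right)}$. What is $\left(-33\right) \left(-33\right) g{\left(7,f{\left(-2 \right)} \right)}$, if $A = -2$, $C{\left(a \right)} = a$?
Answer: $- \frac{5445}{2} \approx -2722.5$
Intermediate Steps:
$f{\left(L \right)} = L$
$t{\left(y \right)} = 0$
$W{\left(M \right)} = 0$
$S{\left(E \right)} = -1$ ($S{\left(E \right)} = 1 \left(0 - 1\right) = 1 \left(-1\right) = -1$)
$g{\left(x,b \right)} = - \frac{5}{2}$ ($g{\left(x,b \right)} = -2 + \frac{1}{2} \left(-1\right) = -2 - \frac{1}{2} = - \frac{5}{2}$)
$\left(-33\right) \left(-33\right) g{\left(7,f{\left(-2 \right)} \right)} = \left(-33\right) \left(-33\right) \left(- \frac{5}{2}\right) = 1089 \left(- \frac{5}{2}\right) = - \frac{5445}{2}$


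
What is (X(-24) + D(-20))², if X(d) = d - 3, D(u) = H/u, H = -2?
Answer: 72361/100 ≈ 723.61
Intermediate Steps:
D(u) = -2/u
X(d) = -3 + d
(X(-24) + D(-20))² = ((-3 - 24) - 2/(-20))² = (-27 - 2*(-1/20))² = (-27 + ⅒)² = (-269/10)² = 72361/100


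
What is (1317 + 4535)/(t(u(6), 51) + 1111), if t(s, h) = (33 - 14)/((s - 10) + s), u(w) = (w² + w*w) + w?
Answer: 122056/23175 ≈ 5.2667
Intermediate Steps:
u(w) = w + 2*w² (u(w) = (w² + w²) + w = 2*w² + w = w + 2*w²)
t(s, h) = 19/(-10 + 2*s) (t(s, h) = 19/((-10 + s) + s) = 19/(-10 + 2*s))
(1317 + 4535)/(t(u(6), 51) + 1111) = (1317 + 4535)/(19/(2*(-5 + 6*(1 + 2*6))) + 1111) = 5852/(19/(2*(-5 + 6*(1 + 12))) + 1111) = 5852/(19/(2*(-5 + 6*13)) + 1111) = 5852/(19/(2*(-5 + 78)) + 1111) = 5852/((19/2)/73 + 1111) = 5852/((19/2)*(1/73) + 1111) = 5852/(19/146 + 1111) = 5852/(162225/146) = 5852*(146/162225) = 122056/23175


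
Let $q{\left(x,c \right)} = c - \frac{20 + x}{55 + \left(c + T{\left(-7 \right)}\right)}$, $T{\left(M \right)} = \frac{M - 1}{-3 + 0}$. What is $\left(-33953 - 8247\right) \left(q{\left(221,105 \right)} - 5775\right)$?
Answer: $\frac{14599527825}{61} \approx 2.3934 \cdot 10^{8}$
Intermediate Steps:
$T{\left(M \right)} = \frac{1}{3} - \frac{M}{3}$ ($T{\left(M \right)} = \frac{-1 + M}{-3} = \left(-1 + M\right) \left(- \frac{1}{3}\right) = \frac{1}{3} - \frac{M}{3}$)
$q{\left(x,c \right)} = c - \frac{20 + x}{\frac{173}{3} + c}$ ($q{\left(x,c \right)} = c - \frac{20 + x}{55 + \left(c + \left(\frac{1}{3} - - \frac{7}{3}\right)\right)} = c - \frac{20 + x}{55 + \left(c + \left(\frac{1}{3} + \frac{7}{3}\right)\right)} = c - \frac{20 + x}{55 + \left(c + \frac{8}{3}\right)} = c - \frac{20 + x}{55 + \left(\frac{8}{3} + c\right)} = c - \frac{20 + x}{\frac{173}{3} + c}$)
$\left(-33953 - 8247\right) \left(q{\left(221,105 \right)} - 5775\right) = \left(-33953 - 8247\right) \left(\frac{-60 - 663 + 3 \cdot 105^{2} + 173 \cdot 105}{173 + 3 \cdot 105} - 5775\right) = - 42200 \left(\frac{-60 - 663 + 3 \cdot 11025 + 18165}{173 + 315} - 5775\right) = - 42200 \left(\frac{-60 - 663 + 33075 + 18165}{488} - 5775\right) = - 42200 \left(\frac{1}{488} \cdot 50517 - 5775\right) = - 42200 \left(\frac{50517}{488} - 5775\right) = \left(-42200\right) \left(- \frac{2767683}{488}\right) = \frac{14599527825}{61}$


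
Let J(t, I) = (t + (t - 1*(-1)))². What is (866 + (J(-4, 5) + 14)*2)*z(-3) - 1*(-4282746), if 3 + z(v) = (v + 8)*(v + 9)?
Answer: 4309530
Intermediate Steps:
J(t, I) = (1 + 2*t)² (J(t, I) = (t + (t + 1))² = (t + (1 + t))² = (1 + 2*t)²)
z(v) = -3 + (8 + v)*(9 + v) (z(v) = -3 + (v + 8)*(v + 9) = -3 + (8 + v)*(9 + v))
(866 + (J(-4, 5) + 14)*2)*z(-3) - 1*(-4282746) = (866 + ((1 + 2*(-4))² + 14)*2)*(69 + (-3)² + 17*(-3)) - 1*(-4282746) = (866 + ((1 - 8)² + 14)*2)*(69 + 9 - 51) + 4282746 = (866 + ((-7)² + 14)*2)*27 + 4282746 = (866 + (49 + 14)*2)*27 + 4282746 = (866 + 63*2)*27 + 4282746 = (866 + 126)*27 + 4282746 = 992*27 + 4282746 = 26784 + 4282746 = 4309530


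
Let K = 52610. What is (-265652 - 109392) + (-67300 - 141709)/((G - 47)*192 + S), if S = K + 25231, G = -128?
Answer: -16592530613/44241 ≈ -3.7505e+5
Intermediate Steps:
S = 77841 (S = 52610 + 25231 = 77841)
(-265652 - 109392) + (-67300 - 141709)/((G - 47)*192 + S) = (-265652 - 109392) + (-67300 - 141709)/((-128 - 47)*192 + 77841) = -375044 - 209009/(-175*192 + 77841) = -375044 - 209009/(-33600 + 77841) = -375044 - 209009/44241 = -16592530613/44241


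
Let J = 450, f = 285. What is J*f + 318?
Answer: 128568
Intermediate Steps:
J*f + 318 = 450*285 + 318 = 128250 + 318 = 128568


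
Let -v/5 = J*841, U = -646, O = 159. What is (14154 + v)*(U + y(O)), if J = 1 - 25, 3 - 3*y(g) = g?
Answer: -80321652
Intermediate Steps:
y(g) = 1 - g/3
J = -24
v = 100920 (v = -(-120)*841 = -5*(-20184) = 100920)
(14154 + v)*(U + y(O)) = (14154 + 100920)*(-646 + (1 - 1/3*159)) = 115074*(-646 + (1 - 53)) = 115074*(-646 - 52) = 115074*(-698) = -80321652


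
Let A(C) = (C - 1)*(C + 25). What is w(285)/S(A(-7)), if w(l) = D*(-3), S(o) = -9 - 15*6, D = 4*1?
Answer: 4/33 ≈ 0.12121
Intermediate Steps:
A(C) = (-1 + C)*(25 + C)
D = 4
S(o) = -99 (S(o) = -9 - 90 = -99)
w(l) = -12 (w(l) = 4*(-3) = -12)
w(285)/S(A(-7)) = -12/(-99) = -12*(-1/99) = 4/33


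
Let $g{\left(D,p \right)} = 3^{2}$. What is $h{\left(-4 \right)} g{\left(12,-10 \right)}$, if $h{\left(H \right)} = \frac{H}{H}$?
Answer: $9$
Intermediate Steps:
$g{\left(D,p \right)} = 9$
$h{\left(H \right)} = 1$
$h{\left(-4 \right)} g{\left(12,-10 \right)} = 1 \cdot 9 = 9$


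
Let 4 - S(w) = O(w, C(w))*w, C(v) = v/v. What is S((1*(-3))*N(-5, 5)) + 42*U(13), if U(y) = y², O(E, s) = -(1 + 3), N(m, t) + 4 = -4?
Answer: 7198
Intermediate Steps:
N(m, t) = -8 (N(m, t) = -4 - 4 = -8)
C(v) = 1
O(E, s) = -4 (O(E, s) = -1*4 = -4)
S(w) = 4 + 4*w (S(w) = 4 - (-4)*w = 4 + 4*w)
S((1*(-3))*N(-5, 5)) + 42*U(13) = (4 + 4*((1*(-3))*(-8))) + 42*13² = (4 + 4*(-3*(-8))) + 42*169 = (4 + 4*24) + 7098 = (4 + 96) + 7098 = 100 + 7098 = 7198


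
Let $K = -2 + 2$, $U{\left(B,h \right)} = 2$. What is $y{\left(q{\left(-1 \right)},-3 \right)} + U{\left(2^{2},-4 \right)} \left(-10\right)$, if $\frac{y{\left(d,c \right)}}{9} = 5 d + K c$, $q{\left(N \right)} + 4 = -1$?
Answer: $-245$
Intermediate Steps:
$q{\left(N \right)} = -5$ ($q{\left(N \right)} = -4 - 1 = -5$)
$K = 0$
$y{\left(d,c \right)} = 45 d$ ($y{\left(d,c \right)} = 9 \left(5 d + 0 c\right) = 9 \left(5 d + 0\right) = 9 \cdot 5 d = 45 d$)
$y{\left(q{\left(-1 \right)},-3 \right)} + U{\left(2^{2},-4 \right)} \left(-10\right) = 45 \left(-5\right) + 2 \left(-10\right) = -225 - 20 = -245$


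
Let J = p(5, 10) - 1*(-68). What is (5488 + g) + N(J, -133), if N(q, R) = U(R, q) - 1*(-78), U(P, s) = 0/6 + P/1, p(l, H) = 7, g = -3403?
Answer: 2030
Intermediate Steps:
U(P, s) = P (U(P, s) = 0*(1/6) + P*1 = 0 + P = P)
J = 75 (J = 7 - 1*(-68) = 7 + 68 = 75)
N(q, R) = 78 + R (N(q, R) = R - 1*(-78) = R + 78 = 78 + R)
(5488 + g) + N(J, -133) = (5488 - 3403) + (78 - 133) = 2085 - 55 = 2030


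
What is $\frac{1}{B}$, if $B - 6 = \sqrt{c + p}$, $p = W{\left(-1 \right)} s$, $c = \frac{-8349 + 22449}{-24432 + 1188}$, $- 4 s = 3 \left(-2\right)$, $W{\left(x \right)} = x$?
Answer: $\frac{23244}{147625} - \frac{i \sqrt{31615714}}{147625} \approx 0.15745 - 0.038088 i$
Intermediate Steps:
$s = \frac{3}{2}$ ($s = - \frac{3 \left(-2\right)}{4} = \left(- \frac{1}{4}\right) \left(-6\right) = \frac{3}{2} \approx 1.5$)
$c = - \frac{1175}{1937}$ ($c = \frac{14100}{-23244} = 14100 \left(- \frac{1}{23244}\right) = - \frac{1175}{1937} \approx -0.60661$)
$p = - \frac{3}{2}$ ($p = \left(-1\right) \frac{3}{2} = - \frac{3}{2} \approx -1.5$)
$B = 6 + \frac{i \sqrt{31615714}}{3874}$ ($B = 6 + \sqrt{- \frac{1175}{1937} - \frac{3}{2}} = 6 + \sqrt{- \frac{8161}{3874}} = 6 + \frac{i \sqrt{31615714}}{3874} \approx 6.0 + 1.4514 i$)
$\frac{1}{B} = \frac{1}{6 + \frac{i \sqrt{31615714}}{3874}}$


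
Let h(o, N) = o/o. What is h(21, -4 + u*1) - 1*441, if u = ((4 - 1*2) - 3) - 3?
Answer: -440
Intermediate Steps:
u = -4 (u = ((4 - 2) - 3) - 3 = (2 - 3) - 3 = -1 - 3 = -4)
h(o, N) = 1
h(21, -4 + u*1) - 1*441 = 1 - 1*441 = 1 - 441 = -440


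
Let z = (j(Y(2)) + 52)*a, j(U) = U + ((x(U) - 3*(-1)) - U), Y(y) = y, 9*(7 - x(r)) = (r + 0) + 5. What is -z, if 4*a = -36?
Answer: 551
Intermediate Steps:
a = -9 (a = (¼)*(-36) = -9)
x(r) = 58/9 - r/9 (x(r) = 7 - ((r + 0) + 5)/9 = 7 - (r + 5)/9 = 7 - (5 + r)/9 = 7 + (-5/9 - r/9) = 58/9 - r/9)
j(U) = 85/9 - U/9 (j(U) = U + (((58/9 - U/9) - 3*(-1)) - U) = U + (((58/9 - U/9) + 3) - U) = U + ((85/9 - U/9) - U) = U + (85/9 - 10*U/9) = 85/9 - U/9)
z = -551 (z = ((85/9 - ⅑*2) + 52)*(-9) = ((85/9 - 2/9) + 52)*(-9) = (83/9 + 52)*(-9) = (551/9)*(-9) = -551)
-z = -1*(-551) = 551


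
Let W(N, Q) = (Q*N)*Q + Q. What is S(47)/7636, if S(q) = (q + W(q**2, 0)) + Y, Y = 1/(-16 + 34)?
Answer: 847/137448 ≈ 0.0061623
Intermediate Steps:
Y = 1/18 ≈ 0.055556
W(N, Q) = Q + N*Q**2 (W(N, Q) = (N*Q)*Q + Q = N*Q**2 + Q = Q + N*Q**2)
S(q) = 1/18 + q (S(q) = (q + 0*(1 + q**2*0)) + 1/18 = (q + 0*(1 + 0)) + 1/18 = (q + 0*1) + 1/18 = (q + 0) + 1/18 = q + 1/18 = 1/18 + q)
S(47)/7636 = (1/18 + 47)/7636 = (847/18)*(1/7636) = 847/137448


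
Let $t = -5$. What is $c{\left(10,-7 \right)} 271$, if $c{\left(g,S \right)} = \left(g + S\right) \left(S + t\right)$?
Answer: $-9756$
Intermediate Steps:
$c{\left(g,S \right)} = \left(-5 + S\right) \left(S + g\right)$ ($c{\left(g,S \right)} = \left(g + S\right) \left(S - 5\right) = \left(S + g\right) \left(-5 + S\right) = \left(-5 + S\right) \left(S + g\right)$)
$c{\left(10,-7 \right)} 271 = \left(\left(-7\right)^{2} - -35 - 50 - 70\right) 271 = \left(49 + 35 - 50 - 70\right) 271 = \left(-36\right) 271 = -9756$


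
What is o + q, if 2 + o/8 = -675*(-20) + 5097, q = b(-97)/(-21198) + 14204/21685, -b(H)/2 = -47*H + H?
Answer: 34191143806066/229839315 ≈ 1.4876e+5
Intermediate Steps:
b(H) = 92*H (b(H) = -2*(-47*H + H) = -(-92)*H = 92*H)
q = 247306666/229839315 (q = (92*(-97))/(-21198) + 14204/21685 = -8924*(-1/21198) + 14204*(1/21685) = 4462/10599 + 14204/21685 = 247306666/229839315 ≈ 1.0760)
o = 148760 (o = -16 + 8*(-675*(-20) + 5097) = -16 + 8*(13500 + 5097) = -16 + 8*18597 = -16 + 148776 = 148760)
o + q = 148760 + 247306666/229839315 = 34191143806066/229839315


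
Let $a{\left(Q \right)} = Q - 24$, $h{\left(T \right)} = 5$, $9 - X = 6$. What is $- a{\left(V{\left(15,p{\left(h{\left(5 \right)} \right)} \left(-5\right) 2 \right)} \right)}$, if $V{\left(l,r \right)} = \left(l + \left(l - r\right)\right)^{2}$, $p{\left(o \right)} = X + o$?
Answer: $-12076$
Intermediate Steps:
$X = 3$ ($X = 9 - 6 = 3$)
$p{\left(o \right)} = 3 + o$
$V{\left(l,r \right)} = \left(- r + 2 l\right)^{2}$
$a{\left(Q \right)} = -24 + Q$ ($a{\left(Q \right)} = Q - 24 = -24 + Q$)
$- a{\left(V{\left(15,p{\left(h{\left(5 \right)} \right)} \left(-5\right) 2 \right)} \right)} = - (-24 + \left(- \left(3 + 5\right) \left(-5\right) 2 + 2 \cdot 15\right)^{2}) = - (-24 + \left(- 8 \left(-5\right) 2 + 30\right)^{2}) = - (-24 + \left(- \left(-40\right) 2 + 30\right)^{2}) = - (-24 + \left(\left(-1\right) \left(-80\right) + 30\right)^{2}) = - (-24 + \left(80 + 30\right)^{2}) = - (-24 + 110^{2}) = - (-24 + 12100) = \left(-1\right) 12076 = -12076$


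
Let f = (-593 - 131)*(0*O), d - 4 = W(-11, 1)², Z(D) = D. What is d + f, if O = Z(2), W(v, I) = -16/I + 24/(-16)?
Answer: 1241/4 ≈ 310.25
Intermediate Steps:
W(v, I) = -3/2 - 16/I (W(v, I) = -16/I + 24*(-1/16) = -16/I - 3/2 = -3/2 - 16/I)
O = 2
d = 1241/4 (d = 4 + (-3/2 - 16/1)² = 4 + (-3/2 - 16*1)² = 4 + (-3/2 - 16)² = 4 + (-35/2)² = 4 + 1225/4 = 1241/4 ≈ 310.25)
f = 0 (f = (-593 - 131)*(0*2) = -724*0 = 0)
d + f = 1241/4 + 0 = 1241/4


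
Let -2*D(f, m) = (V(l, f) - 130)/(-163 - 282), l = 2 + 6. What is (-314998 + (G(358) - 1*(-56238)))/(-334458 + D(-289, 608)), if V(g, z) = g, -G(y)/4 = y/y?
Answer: 115149980/148833871 ≈ 0.77368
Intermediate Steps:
l = 8
G(y) = -4 (G(y) = -4*y/y = -4*1 = -4)
D(f, m) = -61/445 (D(f, m) = -(8 - 130)/(2*(-163 - 282)) = -(-61)/(-445) = -(-61)*(-1)/445 = -½*122/445 = -61/445)
(-314998 + (G(358) - 1*(-56238)))/(-334458 + D(-289, 608)) = (-314998 + (-4 - 1*(-56238)))/(-334458 - 61/445) = (-314998 + (-4 + 56238))/(-148833871/445) = (-314998 + 56234)*(-445/148833871) = -258764*(-445/148833871) = 115149980/148833871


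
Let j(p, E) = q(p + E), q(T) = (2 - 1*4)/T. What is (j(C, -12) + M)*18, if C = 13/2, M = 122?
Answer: 24228/11 ≈ 2202.5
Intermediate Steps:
q(T) = -2/T (q(T) = (2 - 4)/T = -2/T)
C = 13/2 (C = 13*(½) = 13/2 ≈ 6.5000)
j(p, E) = -2/(E + p) (j(p, E) = -2/(p + E) = -2/(E + p))
(j(C, -12) + M)*18 = (-2/(-12 + 13/2) + 122)*18 = (-2/(-11/2) + 122)*18 = (-2*(-2/11) + 122)*18 = (4/11 + 122)*18 = (1346/11)*18 = 24228/11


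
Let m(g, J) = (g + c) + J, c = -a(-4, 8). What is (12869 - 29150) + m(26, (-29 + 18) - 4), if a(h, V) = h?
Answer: -16266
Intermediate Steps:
c = 4 (c = -1*(-4) = 4)
m(g, J) = 4 + J + g (m(g, J) = (g + 4) + J = (4 + g) + J = 4 + J + g)
(12869 - 29150) + m(26, (-29 + 18) - 4) = (12869 - 29150) + (4 + ((-29 + 18) - 4) + 26) = -16281 + (4 + (-11 - 4) + 26) = -16281 + (4 - 15 + 26) = -16281 + 15 = -16266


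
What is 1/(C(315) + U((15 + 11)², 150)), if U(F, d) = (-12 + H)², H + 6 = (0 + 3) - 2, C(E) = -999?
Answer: -1/710 ≈ -0.0014085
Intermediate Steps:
H = -5 (H = -6 + ((0 + 3) - 2) = -6 + (3 - 2) = -6 + 1 = -5)
U(F, d) = 289 (U(F, d) = (-12 - 5)² = (-17)² = 289)
1/(C(315) + U((15 + 11)², 150)) = 1/(-999 + 289) = 1/(-710) = -1/710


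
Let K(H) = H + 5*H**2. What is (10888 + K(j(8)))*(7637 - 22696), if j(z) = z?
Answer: -168901744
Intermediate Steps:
(10888 + K(j(8)))*(7637 - 22696) = (10888 + 8*(1 + 5*8))*(7637 - 22696) = (10888 + 8*(1 + 40))*(-15059) = (10888 + 8*41)*(-15059) = (10888 + 328)*(-15059) = 11216*(-15059) = -168901744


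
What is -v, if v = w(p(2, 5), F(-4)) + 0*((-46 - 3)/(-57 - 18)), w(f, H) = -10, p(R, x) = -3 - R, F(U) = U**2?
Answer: 10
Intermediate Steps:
v = -10 (v = -10 + 0*((-46 - 3)/(-57 - 18)) = -10 + 0*(-49/(-75)) = -10 + 0*(-49*(-1/75)) = -10 + 0*(49/75) = -10 + 0 = -10)
-v = -1*(-10) = 10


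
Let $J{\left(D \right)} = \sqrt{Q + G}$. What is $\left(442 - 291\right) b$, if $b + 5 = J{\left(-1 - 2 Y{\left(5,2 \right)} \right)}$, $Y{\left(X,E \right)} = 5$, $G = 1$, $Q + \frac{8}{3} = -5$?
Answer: $-755 + \frac{302 i \sqrt{15}}{3} \approx -755.0 + 389.88 i$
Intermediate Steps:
$Q = - \frac{23}{3}$ ($Q = - \frac{8}{3} - 5 = - \frac{23}{3} \approx -7.6667$)
$J{\left(D \right)} = \frac{2 i \sqrt{15}}{3}$ ($J{\left(D \right)} = \sqrt{- \frac{23}{3} + 1} = \sqrt{- \frac{20}{3}} = \frac{2 i \sqrt{15}}{3}$)
$b = -5 + \frac{2 i \sqrt{15}}{3} \approx -5.0 + 2.582 i$
$\left(442 - 291\right) b = \left(442 - 291\right) \left(-5 + \frac{2 i \sqrt{15}}{3}\right) = 151 \left(-5 + \frac{2 i \sqrt{15}}{3}\right) = -755 + \frac{302 i \sqrt{15}}{3}$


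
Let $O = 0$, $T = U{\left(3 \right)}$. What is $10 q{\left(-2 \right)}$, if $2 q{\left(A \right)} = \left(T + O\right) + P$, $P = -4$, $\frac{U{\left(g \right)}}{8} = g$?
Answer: $100$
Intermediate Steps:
$U{\left(g \right)} = 8 g$
$T = 24$ ($T = 8 \cdot 3 = 24$)
$q{\left(A \right)} = 10$ ($q{\left(A \right)} = \frac{\left(24 + 0\right) - 4}{2} = \frac{24 - 4}{2} = \frac{1}{2} \cdot 20 = 10$)
$10 q{\left(-2 \right)} = 10 \cdot 10 = 100$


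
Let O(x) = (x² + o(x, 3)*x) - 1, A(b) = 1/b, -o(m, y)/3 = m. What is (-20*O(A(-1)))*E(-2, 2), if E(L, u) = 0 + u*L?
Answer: -240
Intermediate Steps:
E(L, u) = L*u (E(L, u) = 0 + L*u = L*u)
o(m, y) = -3*m
O(x) = -1 - 2*x² (O(x) = (x² + (-3*x)*x) - 1 = (x² - 3*x²) - 1 = -2*x² - 1 = -1 - 2*x²)
(-20*O(A(-1)))*E(-2, 2) = (-20*(-1 - 2*(1/(-1))²))*(-2*2) = -20*(-1 - 2*(-1)²)*(-4) = -20*(-1 - 2*1)*(-4) = -20*(-1 - 2)*(-4) = -20*(-3)*(-4) = 60*(-4) = -240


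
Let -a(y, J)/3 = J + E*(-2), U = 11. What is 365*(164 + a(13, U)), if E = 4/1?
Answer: 56575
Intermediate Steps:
E = 4 (E = 4*1 = 4)
a(y, J) = 24 - 3*J (a(y, J) = -3*(J + 4*(-2)) = -3*(J - 8) = -3*(-8 + J) = 24 - 3*J)
365*(164 + a(13, U)) = 365*(164 + (24 - 3*11)) = 365*(164 + (24 - 33)) = 365*(164 - 9) = 365*155 = 56575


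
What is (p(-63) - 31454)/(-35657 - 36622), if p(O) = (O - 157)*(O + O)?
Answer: 3734/72279 ≈ 0.051661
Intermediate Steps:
p(O) = 2*O*(-157 + O) (p(O) = (-157 + O)*(2*O) = 2*O*(-157 + O))
(p(-63) - 31454)/(-35657 - 36622) = (2*(-63)*(-157 - 63) - 31454)/(-35657 - 36622) = (2*(-63)*(-220) - 31454)/(-72279) = (27720 - 31454)*(-1/72279) = -3734*(-1/72279) = 3734/72279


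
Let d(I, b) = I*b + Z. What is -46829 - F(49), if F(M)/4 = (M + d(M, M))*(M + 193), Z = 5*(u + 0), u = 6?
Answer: -2447469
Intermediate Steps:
Z = 30 (Z = 5*(6 + 0) = 5*6 = 30)
d(I, b) = 30 + I*b (d(I, b) = I*b + 30 = 30 + I*b)
F(M) = 4*(193 + M)*(30 + M + M²) (F(M) = 4*((M + (30 + M*M))*(M + 193)) = 4*((M + (30 + M²))*(193 + M)) = 4*((30 + M + M²)*(193 + M)) = 4*((193 + M)*(30 + M + M²)) = 4*(193 + M)*(30 + M + M²))
-46829 - F(49) = -46829 - (23160 + 4*49³ + 776*49² + 892*49) = -46829 - (23160 + 4*117649 + 776*2401 + 43708) = -46829 - (23160 + 470596 + 1863176 + 43708) = -46829 - 1*2400640 = -46829 - 2400640 = -2447469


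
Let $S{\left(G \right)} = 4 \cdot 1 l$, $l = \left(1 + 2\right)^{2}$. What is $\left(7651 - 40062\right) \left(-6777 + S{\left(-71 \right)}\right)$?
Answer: $218482551$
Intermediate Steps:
$l = 9$ ($l = 3^{2} = 9$)
$S{\left(G \right)} = 36$ ($S{\left(G \right)} = 4 \cdot 1 \cdot 9 = 4 \cdot 9 = 36$)
$\left(7651 - 40062\right) \left(-6777 + S{\left(-71 \right)}\right) = \left(7651 - 40062\right) \left(-6777 + 36\right) = \left(-32411\right) \left(-6741\right) = 218482551$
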